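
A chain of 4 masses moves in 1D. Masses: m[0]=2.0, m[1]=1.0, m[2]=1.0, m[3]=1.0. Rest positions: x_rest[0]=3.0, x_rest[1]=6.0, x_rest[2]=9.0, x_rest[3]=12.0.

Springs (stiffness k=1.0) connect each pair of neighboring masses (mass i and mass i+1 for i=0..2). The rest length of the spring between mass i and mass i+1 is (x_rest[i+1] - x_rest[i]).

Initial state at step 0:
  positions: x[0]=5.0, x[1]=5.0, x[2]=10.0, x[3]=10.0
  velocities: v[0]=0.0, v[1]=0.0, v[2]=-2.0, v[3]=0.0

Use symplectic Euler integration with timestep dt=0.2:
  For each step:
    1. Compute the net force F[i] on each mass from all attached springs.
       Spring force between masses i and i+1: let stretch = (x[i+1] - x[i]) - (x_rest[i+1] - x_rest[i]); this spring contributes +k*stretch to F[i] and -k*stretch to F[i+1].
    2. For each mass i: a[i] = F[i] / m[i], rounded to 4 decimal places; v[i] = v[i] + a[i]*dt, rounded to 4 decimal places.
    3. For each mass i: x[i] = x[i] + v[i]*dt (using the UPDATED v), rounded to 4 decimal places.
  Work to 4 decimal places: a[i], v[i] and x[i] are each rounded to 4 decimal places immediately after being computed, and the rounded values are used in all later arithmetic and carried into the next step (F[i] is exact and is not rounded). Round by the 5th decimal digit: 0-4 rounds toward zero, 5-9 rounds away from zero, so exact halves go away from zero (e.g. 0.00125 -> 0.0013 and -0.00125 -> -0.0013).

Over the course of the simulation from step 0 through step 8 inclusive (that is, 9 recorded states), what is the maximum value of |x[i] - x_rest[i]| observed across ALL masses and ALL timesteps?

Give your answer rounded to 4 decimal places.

Step 0: x=[5.0000 5.0000 10.0000 10.0000] v=[0.0000 0.0000 -2.0000 0.0000]
Step 1: x=[4.9400 5.2000 9.4000 10.1200] v=[-0.3000 1.0000 -3.0000 0.6000]
Step 2: x=[4.8252 5.5576 8.6608 10.3312] v=[-0.5740 1.7880 -3.6960 1.0560]
Step 3: x=[4.6650 6.0100 7.8643 10.5956] v=[-0.8008 2.2622 -3.9826 1.3219]
Step 4: x=[4.4717 6.4828 7.1029 10.8707] v=[-0.9663 2.3641 -3.8072 1.3756]
Step 5: x=[4.2587 6.9000 6.4674 11.1151] v=[-1.0652 2.0859 -3.1777 1.2220]
Step 6: x=[4.0385 7.1942 6.0351 11.2936] v=[-1.1011 1.4711 -2.1616 0.8925]
Step 7: x=[3.8214 7.3158 5.8595 11.3818] v=[-1.0855 0.6081 -0.8781 0.4408]
Step 8: x=[3.6142 7.2394 5.9630 11.3691] v=[-1.0361 -0.3820 0.5176 -0.0637]
Max displacement = 3.1405

Answer: 3.1405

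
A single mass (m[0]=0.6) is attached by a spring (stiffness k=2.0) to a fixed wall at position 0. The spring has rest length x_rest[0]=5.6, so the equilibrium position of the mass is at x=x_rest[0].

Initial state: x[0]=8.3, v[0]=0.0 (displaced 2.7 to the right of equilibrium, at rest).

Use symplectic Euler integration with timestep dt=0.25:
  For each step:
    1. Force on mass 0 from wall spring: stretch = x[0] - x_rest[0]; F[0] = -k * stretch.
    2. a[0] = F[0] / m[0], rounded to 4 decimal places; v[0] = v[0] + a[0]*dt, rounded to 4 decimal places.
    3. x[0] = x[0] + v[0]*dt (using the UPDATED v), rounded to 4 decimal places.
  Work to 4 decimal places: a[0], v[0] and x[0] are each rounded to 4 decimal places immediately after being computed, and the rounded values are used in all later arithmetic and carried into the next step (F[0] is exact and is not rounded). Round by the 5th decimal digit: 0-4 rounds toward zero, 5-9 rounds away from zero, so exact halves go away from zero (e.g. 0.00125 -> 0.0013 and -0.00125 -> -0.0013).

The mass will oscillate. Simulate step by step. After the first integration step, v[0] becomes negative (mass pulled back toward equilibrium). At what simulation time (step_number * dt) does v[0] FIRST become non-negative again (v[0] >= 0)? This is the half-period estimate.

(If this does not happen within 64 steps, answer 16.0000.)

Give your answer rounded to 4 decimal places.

Step 0: x=[8.3000] v=[0.0000]
Step 1: x=[7.7375] v=[-2.2500]
Step 2: x=[6.7297] v=[-4.0313]
Step 3: x=[5.4865] v=[-4.9727]
Step 4: x=[4.2670] v=[-4.8781]
Step 5: x=[3.3252] v=[-3.7673]
Step 6: x=[2.8573] v=[-1.8716]
Step 7: x=[2.9608] v=[0.4140]
First v>=0 after going negative at step 7, time=1.7500

Answer: 1.7500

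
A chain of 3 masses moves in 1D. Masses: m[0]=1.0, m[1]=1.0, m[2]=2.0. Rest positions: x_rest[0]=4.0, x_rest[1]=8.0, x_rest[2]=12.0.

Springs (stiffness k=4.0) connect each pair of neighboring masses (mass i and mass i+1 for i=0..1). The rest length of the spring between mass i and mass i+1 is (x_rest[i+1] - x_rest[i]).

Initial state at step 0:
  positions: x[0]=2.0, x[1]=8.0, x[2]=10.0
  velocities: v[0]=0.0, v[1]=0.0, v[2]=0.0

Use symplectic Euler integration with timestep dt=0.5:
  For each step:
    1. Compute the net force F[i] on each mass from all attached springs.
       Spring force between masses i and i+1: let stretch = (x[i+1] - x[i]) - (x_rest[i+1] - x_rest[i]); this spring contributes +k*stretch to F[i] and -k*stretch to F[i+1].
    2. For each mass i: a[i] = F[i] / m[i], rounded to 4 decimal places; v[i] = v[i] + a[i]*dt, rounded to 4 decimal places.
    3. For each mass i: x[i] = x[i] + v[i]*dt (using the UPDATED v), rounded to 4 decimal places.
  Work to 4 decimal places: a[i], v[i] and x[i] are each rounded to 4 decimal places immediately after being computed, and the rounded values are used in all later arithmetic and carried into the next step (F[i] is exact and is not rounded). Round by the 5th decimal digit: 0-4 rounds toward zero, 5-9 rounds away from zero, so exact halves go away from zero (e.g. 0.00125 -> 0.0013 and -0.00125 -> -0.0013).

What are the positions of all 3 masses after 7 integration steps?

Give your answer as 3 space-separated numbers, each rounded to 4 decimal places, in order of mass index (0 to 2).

Step 0: x=[2.0000 8.0000 10.0000] v=[0.0000 0.0000 0.0000]
Step 1: x=[4.0000 4.0000 11.0000] v=[4.0000 -8.0000 2.0000]
Step 2: x=[2.0000 7.0000 10.5000] v=[-4.0000 6.0000 -1.0000]
Step 3: x=[1.0000 8.5000 10.2500] v=[-2.0000 3.0000 -0.5000]
Step 4: x=[3.5000 4.2500 11.1250] v=[5.0000 -8.5000 1.7500]
Step 5: x=[2.7500 6.1250 10.5625] v=[-1.5000 3.7500 -1.1250]
Step 6: x=[1.3750 9.0625 9.7813] v=[-2.7500 5.8750 -1.5625]
Step 7: x=[3.6875 5.0313 10.6407] v=[4.6250 -8.0624 1.7187]

Answer: 3.6875 5.0313 10.6407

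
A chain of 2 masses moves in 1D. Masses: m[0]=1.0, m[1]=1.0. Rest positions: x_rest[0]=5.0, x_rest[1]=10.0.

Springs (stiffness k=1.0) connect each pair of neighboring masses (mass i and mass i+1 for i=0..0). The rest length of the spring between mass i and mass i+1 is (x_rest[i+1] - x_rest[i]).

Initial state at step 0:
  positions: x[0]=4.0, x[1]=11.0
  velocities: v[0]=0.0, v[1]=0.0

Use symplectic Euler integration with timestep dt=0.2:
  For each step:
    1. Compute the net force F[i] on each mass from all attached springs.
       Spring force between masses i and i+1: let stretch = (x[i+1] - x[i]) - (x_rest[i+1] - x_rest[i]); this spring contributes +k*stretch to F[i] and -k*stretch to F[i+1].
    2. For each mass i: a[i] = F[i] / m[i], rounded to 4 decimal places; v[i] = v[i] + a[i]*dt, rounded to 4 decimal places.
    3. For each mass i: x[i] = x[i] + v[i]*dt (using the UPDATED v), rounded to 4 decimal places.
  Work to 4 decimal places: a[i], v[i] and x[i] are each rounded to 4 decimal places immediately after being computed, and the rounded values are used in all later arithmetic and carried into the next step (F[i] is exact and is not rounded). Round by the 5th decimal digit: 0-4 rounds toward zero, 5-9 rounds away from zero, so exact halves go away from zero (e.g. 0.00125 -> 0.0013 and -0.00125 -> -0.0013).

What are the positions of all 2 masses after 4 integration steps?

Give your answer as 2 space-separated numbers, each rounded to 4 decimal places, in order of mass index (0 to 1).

Step 0: x=[4.0000 11.0000] v=[0.0000 0.0000]
Step 1: x=[4.0800 10.9200] v=[0.4000 -0.4000]
Step 2: x=[4.2336 10.7664] v=[0.7680 -0.7680]
Step 3: x=[4.4485 10.5515] v=[1.0746 -1.0746]
Step 4: x=[4.7075 10.2925] v=[1.2952 -1.2952]

Answer: 4.7075 10.2925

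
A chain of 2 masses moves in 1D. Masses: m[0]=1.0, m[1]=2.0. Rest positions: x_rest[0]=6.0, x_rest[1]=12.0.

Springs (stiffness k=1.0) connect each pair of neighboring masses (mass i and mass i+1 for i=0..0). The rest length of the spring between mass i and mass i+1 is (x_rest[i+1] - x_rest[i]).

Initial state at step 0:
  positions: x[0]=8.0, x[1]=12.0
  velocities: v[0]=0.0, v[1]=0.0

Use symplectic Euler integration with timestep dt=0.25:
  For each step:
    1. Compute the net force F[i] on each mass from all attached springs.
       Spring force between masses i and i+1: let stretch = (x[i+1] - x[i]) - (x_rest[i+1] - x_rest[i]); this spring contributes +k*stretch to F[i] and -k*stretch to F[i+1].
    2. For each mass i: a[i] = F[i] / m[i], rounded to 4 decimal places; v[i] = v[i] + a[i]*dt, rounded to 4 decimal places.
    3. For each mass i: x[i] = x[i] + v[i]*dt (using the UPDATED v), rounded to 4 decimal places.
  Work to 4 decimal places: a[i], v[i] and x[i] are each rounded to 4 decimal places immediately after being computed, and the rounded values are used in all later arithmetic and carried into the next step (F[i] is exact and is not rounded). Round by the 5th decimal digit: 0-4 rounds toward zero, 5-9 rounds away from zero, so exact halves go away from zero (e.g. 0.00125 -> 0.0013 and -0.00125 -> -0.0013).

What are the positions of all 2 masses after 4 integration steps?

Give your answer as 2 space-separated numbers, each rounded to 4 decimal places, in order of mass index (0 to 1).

Answer: 6.9182 12.5410

Derivation:
Step 0: x=[8.0000 12.0000] v=[0.0000 0.0000]
Step 1: x=[7.8750 12.0625] v=[-0.5000 0.2500]
Step 2: x=[7.6367 12.1817] v=[-0.9531 0.4766]
Step 3: x=[7.3075 12.3463] v=[-1.3169 0.6585]
Step 4: x=[6.9182 12.5410] v=[-1.5572 0.7787]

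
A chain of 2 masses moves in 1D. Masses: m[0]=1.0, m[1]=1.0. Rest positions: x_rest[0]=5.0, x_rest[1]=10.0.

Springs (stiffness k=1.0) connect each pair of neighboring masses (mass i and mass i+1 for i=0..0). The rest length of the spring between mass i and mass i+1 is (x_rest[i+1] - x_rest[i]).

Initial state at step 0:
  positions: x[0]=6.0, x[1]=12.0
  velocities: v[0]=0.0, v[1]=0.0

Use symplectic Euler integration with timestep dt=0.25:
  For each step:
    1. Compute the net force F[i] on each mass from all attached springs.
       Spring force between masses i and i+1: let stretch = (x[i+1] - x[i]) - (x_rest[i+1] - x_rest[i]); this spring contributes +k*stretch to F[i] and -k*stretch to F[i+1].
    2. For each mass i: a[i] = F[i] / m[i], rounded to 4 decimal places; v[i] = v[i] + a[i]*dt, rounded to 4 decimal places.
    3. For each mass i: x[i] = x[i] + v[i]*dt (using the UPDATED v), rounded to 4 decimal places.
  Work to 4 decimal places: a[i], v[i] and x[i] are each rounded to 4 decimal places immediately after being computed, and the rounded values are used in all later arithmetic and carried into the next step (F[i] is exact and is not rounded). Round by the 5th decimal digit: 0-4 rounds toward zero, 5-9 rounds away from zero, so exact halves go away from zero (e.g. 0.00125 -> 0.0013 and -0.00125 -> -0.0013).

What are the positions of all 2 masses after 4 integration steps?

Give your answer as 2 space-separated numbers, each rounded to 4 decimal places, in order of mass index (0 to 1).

Step 0: x=[6.0000 12.0000] v=[0.0000 0.0000]
Step 1: x=[6.0625 11.9375] v=[0.2500 -0.2500]
Step 2: x=[6.1797 11.8203] v=[0.4688 -0.4688]
Step 3: x=[6.3370 11.6631] v=[0.6290 -0.6290]
Step 4: x=[6.5146 11.4855] v=[0.7105 -0.7105]

Answer: 6.5146 11.4855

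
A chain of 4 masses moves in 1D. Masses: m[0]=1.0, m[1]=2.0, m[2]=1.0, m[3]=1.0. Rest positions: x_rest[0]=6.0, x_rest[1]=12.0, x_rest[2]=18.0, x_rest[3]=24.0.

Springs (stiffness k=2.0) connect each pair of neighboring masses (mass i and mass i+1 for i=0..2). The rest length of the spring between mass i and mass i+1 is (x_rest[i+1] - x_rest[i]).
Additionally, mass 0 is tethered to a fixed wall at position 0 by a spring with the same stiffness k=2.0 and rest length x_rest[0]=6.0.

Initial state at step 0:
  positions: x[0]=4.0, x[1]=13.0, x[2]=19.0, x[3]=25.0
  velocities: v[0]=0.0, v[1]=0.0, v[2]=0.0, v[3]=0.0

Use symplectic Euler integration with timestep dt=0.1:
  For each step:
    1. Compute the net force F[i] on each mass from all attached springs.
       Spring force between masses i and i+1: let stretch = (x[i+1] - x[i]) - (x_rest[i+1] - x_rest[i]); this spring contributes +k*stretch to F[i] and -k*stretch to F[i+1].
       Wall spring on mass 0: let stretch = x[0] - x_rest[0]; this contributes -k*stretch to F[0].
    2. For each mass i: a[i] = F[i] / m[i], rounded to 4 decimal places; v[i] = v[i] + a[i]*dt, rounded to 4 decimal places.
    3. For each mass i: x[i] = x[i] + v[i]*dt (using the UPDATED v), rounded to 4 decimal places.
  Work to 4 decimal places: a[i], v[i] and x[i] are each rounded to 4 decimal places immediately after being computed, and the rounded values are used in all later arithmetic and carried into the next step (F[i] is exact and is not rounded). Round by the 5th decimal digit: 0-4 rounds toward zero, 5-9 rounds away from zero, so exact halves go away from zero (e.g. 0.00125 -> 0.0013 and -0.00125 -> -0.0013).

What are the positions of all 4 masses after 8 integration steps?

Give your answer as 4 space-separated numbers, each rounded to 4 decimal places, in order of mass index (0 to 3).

Answer: 6.7288 12.2193 18.8979 24.9952

Derivation:
Step 0: x=[4.0000 13.0000 19.0000 25.0000] v=[0.0000 0.0000 0.0000 0.0000]
Step 1: x=[4.1000 12.9700 19.0000 25.0000] v=[1.0000 -0.3000 0.0000 0.0000]
Step 2: x=[4.2954 12.9116 18.9994 25.0000] v=[1.9540 -0.5840 -0.0060 0.0000]
Step 3: x=[4.5772 12.8279 18.9971 25.0000] v=[2.8182 -0.8368 -0.0234 -0.0001]
Step 4: x=[4.9325 12.7234 18.9914 24.9999] v=[3.5529 -1.0450 -0.0567 -0.0007]
Step 5: x=[5.3450 12.6037 18.9805 24.9997] v=[4.1246 -1.1973 -0.1086 -0.0024]
Step 6: x=[5.7957 12.4752 18.9625 24.9991] v=[4.5073 -1.2855 -0.1801 -0.0062]
Step 7: x=[6.2641 12.3447 18.9355 24.9978] v=[4.6841 -1.3047 -0.2702 -0.0135]
Step 8: x=[6.7288 12.2193 18.8979 24.9952] v=[4.6474 -1.2537 -0.3759 -0.0260]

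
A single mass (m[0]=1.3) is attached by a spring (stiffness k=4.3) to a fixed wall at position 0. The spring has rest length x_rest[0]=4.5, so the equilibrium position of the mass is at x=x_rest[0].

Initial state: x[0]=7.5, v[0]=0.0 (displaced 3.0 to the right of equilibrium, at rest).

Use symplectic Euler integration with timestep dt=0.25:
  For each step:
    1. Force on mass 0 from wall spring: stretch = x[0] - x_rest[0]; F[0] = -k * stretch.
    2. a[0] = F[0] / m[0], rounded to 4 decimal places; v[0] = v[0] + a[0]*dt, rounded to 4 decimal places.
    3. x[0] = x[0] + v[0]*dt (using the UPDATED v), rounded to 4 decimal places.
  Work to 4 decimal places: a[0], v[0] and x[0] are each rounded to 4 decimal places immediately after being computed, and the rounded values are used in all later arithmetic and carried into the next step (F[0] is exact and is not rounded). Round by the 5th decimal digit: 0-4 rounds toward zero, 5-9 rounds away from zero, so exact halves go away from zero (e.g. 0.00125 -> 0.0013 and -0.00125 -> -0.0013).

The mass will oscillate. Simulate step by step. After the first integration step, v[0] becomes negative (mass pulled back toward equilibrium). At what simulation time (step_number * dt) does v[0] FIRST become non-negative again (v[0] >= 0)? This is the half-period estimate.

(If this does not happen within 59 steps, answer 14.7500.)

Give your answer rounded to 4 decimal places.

Step 0: x=[7.5000] v=[0.0000]
Step 1: x=[6.8798] v=[-2.4808]
Step 2: x=[5.7676] v=[-4.4487]
Step 3: x=[4.3934] v=[-5.4969]
Step 4: x=[3.0412] v=[-5.4088]
Step 5: x=[1.9906] v=[-4.2025]
Step 6: x=[1.4588] v=[-2.1274]
Step 7: x=[1.5557] v=[0.3875]
First v>=0 after going negative at step 7, time=1.7500

Answer: 1.7500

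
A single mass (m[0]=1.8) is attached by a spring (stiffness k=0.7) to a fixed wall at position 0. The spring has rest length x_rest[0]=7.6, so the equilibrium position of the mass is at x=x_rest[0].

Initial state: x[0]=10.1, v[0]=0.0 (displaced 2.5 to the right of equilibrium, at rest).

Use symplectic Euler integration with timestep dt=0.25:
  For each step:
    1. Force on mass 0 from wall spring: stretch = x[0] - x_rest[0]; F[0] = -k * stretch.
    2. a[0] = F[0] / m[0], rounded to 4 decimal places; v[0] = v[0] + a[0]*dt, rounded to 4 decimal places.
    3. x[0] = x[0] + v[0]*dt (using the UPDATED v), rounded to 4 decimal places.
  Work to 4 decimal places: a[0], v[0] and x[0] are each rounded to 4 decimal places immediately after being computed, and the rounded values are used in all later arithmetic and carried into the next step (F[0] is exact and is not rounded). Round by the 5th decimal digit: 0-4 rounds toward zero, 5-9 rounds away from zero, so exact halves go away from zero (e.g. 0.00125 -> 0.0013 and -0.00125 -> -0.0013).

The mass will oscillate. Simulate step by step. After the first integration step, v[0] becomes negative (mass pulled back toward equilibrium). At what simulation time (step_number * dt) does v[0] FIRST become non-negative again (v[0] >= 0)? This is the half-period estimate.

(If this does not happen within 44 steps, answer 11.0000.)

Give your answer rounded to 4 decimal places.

Answer: 5.2500

Derivation:
Step 0: x=[10.1000] v=[0.0000]
Step 1: x=[10.0392] v=[-0.2431]
Step 2: x=[9.9191] v=[-0.4803]
Step 3: x=[9.7427] v=[-0.7058]
Step 4: x=[9.5142] v=[-0.9141]
Step 5: x=[9.2392] v=[-1.1002]
Step 6: x=[8.9243] v=[-1.2596]
Step 7: x=[8.5772] v=[-1.3884]
Step 8: x=[8.2064] v=[-1.4834]
Step 9: x=[7.8208] v=[-1.5424]
Step 10: x=[7.4298] v=[-1.5639]
Step 11: x=[7.0430] v=[-1.5474]
Step 12: x=[6.6697] v=[-1.4933]
Step 13: x=[6.3190] v=[-1.4029]
Step 14: x=[5.9994] v=[-1.2784]
Step 15: x=[5.7187] v=[-1.1228]
Step 16: x=[5.4837] v=[-0.9399]
Step 17: x=[5.3002] v=[-0.7342]
Step 18: x=[5.1726] v=[-0.5106]
Step 19: x=[5.1040] v=[-0.2746]
Step 20: x=[5.0960] v=[-0.0319]
Step 21: x=[5.1489] v=[0.2116]
First v>=0 after going negative at step 21, time=5.2500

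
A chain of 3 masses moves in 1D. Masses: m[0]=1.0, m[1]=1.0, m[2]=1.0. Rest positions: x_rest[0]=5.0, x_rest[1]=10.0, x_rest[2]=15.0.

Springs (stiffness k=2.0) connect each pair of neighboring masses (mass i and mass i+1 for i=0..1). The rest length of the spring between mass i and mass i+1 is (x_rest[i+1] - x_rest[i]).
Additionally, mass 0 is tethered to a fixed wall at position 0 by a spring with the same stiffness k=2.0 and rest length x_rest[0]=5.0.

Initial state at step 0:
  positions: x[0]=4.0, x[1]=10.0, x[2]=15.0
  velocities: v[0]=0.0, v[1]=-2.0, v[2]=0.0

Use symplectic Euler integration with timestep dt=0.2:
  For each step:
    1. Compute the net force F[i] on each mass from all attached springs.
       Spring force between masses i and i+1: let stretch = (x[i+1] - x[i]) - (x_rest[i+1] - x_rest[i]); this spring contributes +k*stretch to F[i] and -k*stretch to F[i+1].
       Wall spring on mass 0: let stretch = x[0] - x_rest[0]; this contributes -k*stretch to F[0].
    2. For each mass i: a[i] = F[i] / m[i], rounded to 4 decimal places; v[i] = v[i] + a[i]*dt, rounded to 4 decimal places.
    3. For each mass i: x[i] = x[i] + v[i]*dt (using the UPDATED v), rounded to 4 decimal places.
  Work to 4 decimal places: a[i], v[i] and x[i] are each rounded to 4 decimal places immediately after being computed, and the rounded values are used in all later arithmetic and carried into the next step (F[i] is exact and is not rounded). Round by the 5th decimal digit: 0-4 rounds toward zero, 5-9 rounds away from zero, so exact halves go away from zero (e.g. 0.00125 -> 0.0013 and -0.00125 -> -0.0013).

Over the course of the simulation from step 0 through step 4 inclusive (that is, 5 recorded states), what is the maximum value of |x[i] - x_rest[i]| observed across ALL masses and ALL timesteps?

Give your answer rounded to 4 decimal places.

Step 0: x=[4.0000 10.0000 15.0000] v=[0.0000 -2.0000 0.0000]
Step 1: x=[4.1600 9.5200 15.0000] v=[0.8000 -2.4000 0.0000]
Step 2: x=[4.4160 9.0496 14.9616] v=[1.2800 -2.3520 -0.1920]
Step 3: x=[4.6894 8.6815 14.8502] v=[1.3670 -1.8406 -0.5568]
Step 4: x=[4.9070 8.4875 14.6453] v=[1.0881 -0.9700 -1.0243]
Max displacement = 1.5125

Answer: 1.5125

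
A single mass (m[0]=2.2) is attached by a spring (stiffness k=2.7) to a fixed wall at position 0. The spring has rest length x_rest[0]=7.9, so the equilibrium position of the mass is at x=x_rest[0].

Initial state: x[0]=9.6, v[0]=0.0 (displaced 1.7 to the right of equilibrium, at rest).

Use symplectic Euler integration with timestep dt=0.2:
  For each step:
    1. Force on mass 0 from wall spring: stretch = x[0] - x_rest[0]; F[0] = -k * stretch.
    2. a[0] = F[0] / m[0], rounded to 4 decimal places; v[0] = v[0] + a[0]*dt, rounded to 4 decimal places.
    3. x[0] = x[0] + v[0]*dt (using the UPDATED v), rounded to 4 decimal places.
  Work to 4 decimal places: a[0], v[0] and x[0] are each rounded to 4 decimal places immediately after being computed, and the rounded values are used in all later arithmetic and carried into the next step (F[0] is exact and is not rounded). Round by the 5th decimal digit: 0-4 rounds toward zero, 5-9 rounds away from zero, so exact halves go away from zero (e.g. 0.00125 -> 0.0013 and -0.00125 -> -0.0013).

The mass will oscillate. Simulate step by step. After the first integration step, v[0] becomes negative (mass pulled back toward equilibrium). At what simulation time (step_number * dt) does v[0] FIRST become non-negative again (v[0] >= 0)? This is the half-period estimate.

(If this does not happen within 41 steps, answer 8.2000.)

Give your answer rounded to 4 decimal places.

Answer: 3.0000

Derivation:
Step 0: x=[9.6000] v=[0.0000]
Step 1: x=[9.5165] v=[-0.4173]
Step 2: x=[9.3537] v=[-0.8141]
Step 3: x=[9.1195] v=[-1.1709]
Step 4: x=[8.8255] v=[-1.4702]
Step 5: x=[8.4860] v=[-1.6974]
Step 6: x=[8.1178] v=[-1.8412]
Step 7: x=[7.7389] v=[-1.8947]
Step 8: x=[7.3679] v=[-1.8552]
Step 9: x=[7.0230] v=[-1.7246]
Step 10: x=[6.7211] v=[-1.5093]
Step 11: x=[6.4771] v=[-1.2199]
Step 12: x=[6.3030] v=[-0.8706]
Step 13: x=[6.2073] v=[-0.4786]
Step 14: x=[6.1947] v=[-0.0631]
Step 15: x=[6.2658] v=[0.3555]
First v>=0 after going negative at step 15, time=3.0000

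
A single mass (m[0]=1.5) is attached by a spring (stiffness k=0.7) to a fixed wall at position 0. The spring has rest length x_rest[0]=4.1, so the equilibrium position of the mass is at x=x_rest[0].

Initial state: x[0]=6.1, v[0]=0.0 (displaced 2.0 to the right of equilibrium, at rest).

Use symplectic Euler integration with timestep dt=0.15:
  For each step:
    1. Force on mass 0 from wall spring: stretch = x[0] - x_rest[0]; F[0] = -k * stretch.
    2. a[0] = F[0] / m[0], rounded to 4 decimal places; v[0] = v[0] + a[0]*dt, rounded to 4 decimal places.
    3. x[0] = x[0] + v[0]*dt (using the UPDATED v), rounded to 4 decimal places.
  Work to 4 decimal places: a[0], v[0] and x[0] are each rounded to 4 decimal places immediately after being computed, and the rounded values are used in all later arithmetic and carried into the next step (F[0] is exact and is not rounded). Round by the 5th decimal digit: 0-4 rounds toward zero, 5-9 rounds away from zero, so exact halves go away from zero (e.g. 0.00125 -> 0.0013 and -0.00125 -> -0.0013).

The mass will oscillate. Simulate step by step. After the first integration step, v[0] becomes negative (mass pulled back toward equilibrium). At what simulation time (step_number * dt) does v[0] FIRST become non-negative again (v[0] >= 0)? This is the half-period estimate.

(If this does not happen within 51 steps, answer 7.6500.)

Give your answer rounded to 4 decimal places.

Step 0: x=[6.1000] v=[0.0000]
Step 1: x=[6.0790] v=[-0.1400]
Step 2: x=[6.0372] v=[-0.2785]
Step 3: x=[5.9751] v=[-0.4141]
Step 4: x=[5.8933] v=[-0.5454]
Step 5: x=[5.7927] v=[-0.6709]
Step 6: x=[5.6743] v=[-0.7894]
Step 7: x=[5.5394] v=[-0.8996]
Step 8: x=[5.3893] v=[-1.0004]
Step 9: x=[5.2257] v=[-1.0907]
Step 10: x=[5.0503] v=[-1.1695]
Step 11: x=[4.8649] v=[-1.2360]
Step 12: x=[4.6715] v=[-1.2896]
Step 13: x=[4.4721] v=[-1.3296]
Step 14: x=[4.2688] v=[-1.3556]
Step 15: x=[4.0637] v=[-1.3674]
Step 16: x=[3.8590] v=[-1.3649]
Step 17: x=[3.6568] v=[-1.3480]
Step 18: x=[3.4593] v=[-1.3170]
Step 19: x=[3.2685] v=[-1.2722]
Step 20: x=[3.0864] v=[-1.2140]
Step 21: x=[2.9149] v=[-1.1431]
Step 22: x=[2.7559] v=[-1.0602]
Step 23: x=[2.6110] v=[-0.9661]
Step 24: x=[2.4817] v=[-0.8619]
Step 25: x=[2.3694] v=[-0.7486]
Step 26: x=[2.2753] v=[-0.6275]
Step 27: x=[2.2003] v=[-0.4998]
Step 28: x=[2.1453] v=[-0.3668]
Step 29: x=[2.1108] v=[-0.2300]
Step 30: x=[2.0972] v=[-0.0908]
Step 31: x=[2.1046] v=[0.0494]
First v>=0 after going negative at step 31, time=4.6500

Answer: 4.6500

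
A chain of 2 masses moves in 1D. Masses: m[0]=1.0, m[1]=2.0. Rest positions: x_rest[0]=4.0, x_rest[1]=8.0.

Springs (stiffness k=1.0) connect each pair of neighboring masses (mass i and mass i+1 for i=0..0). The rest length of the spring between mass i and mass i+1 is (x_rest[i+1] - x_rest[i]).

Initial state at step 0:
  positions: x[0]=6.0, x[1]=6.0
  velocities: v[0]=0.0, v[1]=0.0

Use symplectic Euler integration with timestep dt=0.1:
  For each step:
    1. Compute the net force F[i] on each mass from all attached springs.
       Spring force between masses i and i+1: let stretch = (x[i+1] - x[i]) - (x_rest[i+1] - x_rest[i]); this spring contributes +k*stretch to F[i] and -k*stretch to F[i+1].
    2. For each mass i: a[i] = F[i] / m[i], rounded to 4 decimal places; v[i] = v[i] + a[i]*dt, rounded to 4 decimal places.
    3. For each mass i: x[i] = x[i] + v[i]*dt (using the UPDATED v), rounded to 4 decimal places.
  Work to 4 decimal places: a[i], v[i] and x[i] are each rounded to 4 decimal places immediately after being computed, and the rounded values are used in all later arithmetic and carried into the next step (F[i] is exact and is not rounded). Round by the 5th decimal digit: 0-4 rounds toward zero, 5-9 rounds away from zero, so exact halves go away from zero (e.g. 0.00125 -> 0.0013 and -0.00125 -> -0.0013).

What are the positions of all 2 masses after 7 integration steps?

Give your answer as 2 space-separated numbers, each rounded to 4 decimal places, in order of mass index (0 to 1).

Answer: 4.9537 6.5232

Derivation:
Step 0: x=[6.0000 6.0000] v=[0.0000 0.0000]
Step 1: x=[5.9600 6.0200] v=[-0.4000 0.2000]
Step 2: x=[5.8806 6.0597] v=[-0.7940 0.3970]
Step 3: x=[5.7630 6.1185] v=[-1.1761 0.5881]
Step 4: x=[5.6089 6.1955] v=[-1.5406 0.7703]
Step 5: x=[5.4207 6.2896] v=[-1.8819 0.9410]
Step 6: x=[5.2012 6.3994] v=[-2.1950 1.0976]
Step 7: x=[4.9537 6.5232] v=[-2.4752 1.2377]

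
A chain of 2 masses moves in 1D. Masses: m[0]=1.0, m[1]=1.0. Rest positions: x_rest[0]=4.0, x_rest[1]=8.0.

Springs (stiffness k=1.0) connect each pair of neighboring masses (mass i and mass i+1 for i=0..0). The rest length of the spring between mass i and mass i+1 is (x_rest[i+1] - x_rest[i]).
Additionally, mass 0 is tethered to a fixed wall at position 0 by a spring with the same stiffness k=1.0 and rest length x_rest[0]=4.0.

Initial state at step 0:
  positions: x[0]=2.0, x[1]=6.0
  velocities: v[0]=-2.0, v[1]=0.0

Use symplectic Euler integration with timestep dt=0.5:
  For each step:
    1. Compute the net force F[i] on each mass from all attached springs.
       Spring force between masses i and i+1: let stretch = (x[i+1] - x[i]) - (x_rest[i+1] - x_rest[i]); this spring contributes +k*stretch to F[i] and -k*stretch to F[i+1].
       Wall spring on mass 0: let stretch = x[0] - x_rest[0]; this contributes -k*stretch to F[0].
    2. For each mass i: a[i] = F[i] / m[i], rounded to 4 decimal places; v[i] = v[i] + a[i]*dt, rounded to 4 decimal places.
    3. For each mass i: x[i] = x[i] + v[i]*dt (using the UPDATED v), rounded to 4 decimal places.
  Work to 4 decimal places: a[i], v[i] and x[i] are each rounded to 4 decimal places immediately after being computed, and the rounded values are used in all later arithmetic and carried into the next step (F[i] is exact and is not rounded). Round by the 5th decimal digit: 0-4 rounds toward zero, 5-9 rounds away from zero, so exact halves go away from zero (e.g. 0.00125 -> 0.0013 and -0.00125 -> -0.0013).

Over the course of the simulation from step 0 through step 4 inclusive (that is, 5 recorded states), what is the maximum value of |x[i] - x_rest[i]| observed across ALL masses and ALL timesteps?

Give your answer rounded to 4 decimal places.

Step 0: x=[2.0000 6.0000] v=[-2.0000 0.0000]
Step 1: x=[1.5000 6.0000] v=[-1.0000 0.0000]
Step 2: x=[1.7500 5.8750] v=[0.5000 -0.2500]
Step 3: x=[2.5938 5.7188] v=[1.6875 -0.3125]
Step 4: x=[3.5704 5.7813] v=[1.9531 0.1250]
Max displacement = 2.5000

Answer: 2.5000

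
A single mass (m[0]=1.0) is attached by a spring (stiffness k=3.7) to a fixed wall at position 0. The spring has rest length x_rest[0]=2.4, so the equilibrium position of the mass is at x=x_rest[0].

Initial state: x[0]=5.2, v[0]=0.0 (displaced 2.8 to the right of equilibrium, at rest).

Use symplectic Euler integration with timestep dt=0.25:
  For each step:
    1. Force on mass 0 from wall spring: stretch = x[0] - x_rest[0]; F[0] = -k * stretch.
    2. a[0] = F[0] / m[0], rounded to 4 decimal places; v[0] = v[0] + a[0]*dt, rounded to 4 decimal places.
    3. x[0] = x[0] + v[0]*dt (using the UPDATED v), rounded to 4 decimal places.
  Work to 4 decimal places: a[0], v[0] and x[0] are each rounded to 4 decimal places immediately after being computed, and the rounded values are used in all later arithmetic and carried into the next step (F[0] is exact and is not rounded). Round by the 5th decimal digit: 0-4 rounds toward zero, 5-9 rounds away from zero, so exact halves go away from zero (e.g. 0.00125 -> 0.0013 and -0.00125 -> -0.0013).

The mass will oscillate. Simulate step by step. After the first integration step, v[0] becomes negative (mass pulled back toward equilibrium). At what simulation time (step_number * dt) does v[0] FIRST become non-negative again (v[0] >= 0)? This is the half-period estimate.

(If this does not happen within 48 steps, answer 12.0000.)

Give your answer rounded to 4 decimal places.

Answer: 1.7500

Derivation:
Step 0: x=[5.2000] v=[0.0000]
Step 1: x=[4.5525] v=[-2.5900]
Step 2: x=[3.4072] v=[-4.5811]
Step 3: x=[2.0290] v=[-5.5128]
Step 4: x=[0.7366] v=[-5.1696]
Step 5: x=[-0.1712] v=[-3.6310]
Step 6: x=[-0.4844] v=[-1.2527]
Step 7: x=[-0.1306] v=[1.4154]
First v>=0 after going negative at step 7, time=1.7500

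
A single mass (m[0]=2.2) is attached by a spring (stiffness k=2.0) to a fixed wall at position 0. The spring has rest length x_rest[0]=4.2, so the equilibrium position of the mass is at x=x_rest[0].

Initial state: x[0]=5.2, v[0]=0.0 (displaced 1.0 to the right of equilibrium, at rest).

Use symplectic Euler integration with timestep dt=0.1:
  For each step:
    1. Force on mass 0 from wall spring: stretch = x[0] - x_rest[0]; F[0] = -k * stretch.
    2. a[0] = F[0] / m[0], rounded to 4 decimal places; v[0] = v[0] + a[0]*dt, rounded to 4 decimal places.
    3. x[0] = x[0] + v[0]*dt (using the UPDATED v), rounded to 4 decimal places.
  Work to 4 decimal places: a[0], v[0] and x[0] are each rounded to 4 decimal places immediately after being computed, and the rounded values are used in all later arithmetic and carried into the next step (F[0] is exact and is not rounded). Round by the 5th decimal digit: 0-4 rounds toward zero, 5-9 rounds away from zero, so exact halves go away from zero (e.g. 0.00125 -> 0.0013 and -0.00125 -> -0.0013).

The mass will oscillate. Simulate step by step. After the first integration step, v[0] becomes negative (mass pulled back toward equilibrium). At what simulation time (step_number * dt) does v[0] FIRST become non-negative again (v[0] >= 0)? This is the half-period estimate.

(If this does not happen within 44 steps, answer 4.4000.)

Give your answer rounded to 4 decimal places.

Answer: 3.3000

Derivation:
Step 0: x=[5.2000] v=[0.0000]
Step 1: x=[5.1909] v=[-0.0909]
Step 2: x=[5.1728] v=[-0.1810]
Step 3: x=[5.1459] v=[-0.2694]
Step 4: x=[5.1104] v=[-0.3554]
Step 5: x=[5.0666] v=[-0.4382]
Step 6: x=[5.0149] v=[-0.5170]
Step 7: x=[4.9558] v=[-0.5911]
Step 8: x=[4.8898] v=[-0.6598]
Step 9: x=[4.8176] v=[-0.7225]
Step 10: x=[4.7397] v=[-0.7787]
Step 11: x=[4.6569] v=[-0.8278]
Step 12: x=[4.5700] v=[-0.8693]
Step 13: x=[4.4797] v=[-0.9029]
Step 14: x=[4.3869] v=[-0.9283]
Step 15: x=[4.2924] v=[-0.9453]
Step 16: x=[4.1970] v=[-0.9537]
Step 17: x=[4.1017] v=[-0.9534]
Step 18: x=[4.0073] v=[-0.9445]
Step 19: x=[3.9146] v=[-0.9270]
Step 20: x=[3.8245] v=[-0.9011]
Step 21: x=[3.7378] v=[-0.8670]
Step 22: x=[3.6553] v=[-0.8250]
Step 23: x=[3.5778] v=[-0.7755]
Step 24: x=[3.5059] v=[-0.7189]
Step 25: x=[3.4403] v=[-0.6558]
Step 26: x=[3.3816] v=[-0.5867]
Step 27: x=[3.3304] v=[-0.5123]
Step 28: x=[3.2871] v=[-0.4333]
Step 29: x=[3.2521] v=[-0.3503]
Step 30: x=[3.2257] v=[-0.2641]
Step 31: x=[3.2082] v=[-0.1755]
Step 32: x=[3.1997] v=[-0.0853]
Step 33: x=[3.2003] v=[0.0056]
First v>=0 after going negative at step 33, time=3.3000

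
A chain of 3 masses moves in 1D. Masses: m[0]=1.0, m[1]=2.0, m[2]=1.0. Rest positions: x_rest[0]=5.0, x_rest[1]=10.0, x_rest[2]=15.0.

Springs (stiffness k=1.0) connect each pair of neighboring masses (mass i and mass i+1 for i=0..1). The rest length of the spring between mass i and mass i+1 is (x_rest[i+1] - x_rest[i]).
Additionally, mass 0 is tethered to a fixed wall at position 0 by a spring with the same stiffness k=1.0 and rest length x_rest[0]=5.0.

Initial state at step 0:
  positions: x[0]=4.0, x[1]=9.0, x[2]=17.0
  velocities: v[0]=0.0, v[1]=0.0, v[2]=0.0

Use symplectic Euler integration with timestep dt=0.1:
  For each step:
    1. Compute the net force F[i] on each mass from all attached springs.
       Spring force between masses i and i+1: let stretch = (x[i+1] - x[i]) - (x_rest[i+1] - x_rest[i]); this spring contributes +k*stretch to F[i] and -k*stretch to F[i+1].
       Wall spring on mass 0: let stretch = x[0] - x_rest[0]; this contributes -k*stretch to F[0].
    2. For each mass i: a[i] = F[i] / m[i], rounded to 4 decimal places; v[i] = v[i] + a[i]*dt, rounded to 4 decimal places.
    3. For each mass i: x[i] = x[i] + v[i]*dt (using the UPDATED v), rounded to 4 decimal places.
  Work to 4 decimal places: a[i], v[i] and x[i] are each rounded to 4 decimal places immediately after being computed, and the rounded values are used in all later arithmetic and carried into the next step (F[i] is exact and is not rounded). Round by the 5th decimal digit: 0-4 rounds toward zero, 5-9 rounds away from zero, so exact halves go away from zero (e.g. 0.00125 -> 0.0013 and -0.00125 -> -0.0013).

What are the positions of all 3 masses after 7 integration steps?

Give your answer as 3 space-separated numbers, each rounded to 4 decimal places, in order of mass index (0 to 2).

Step 0: x=[4.0000 9.0000 17.0000] v=[0.0000 0.0000 0.0000]
Step 1: x=[4.0100 9.0150 16.9700] v=[0.1000 0.1500 -0.3000]
Step 2: x=[4.0300 9.0448 16.9105] v=[0.1995 0.2975 -0.5955]
Step 3: x=[4.0598 9.0888 16.8223] v=[0.2980 0.4401 -0.8821]
Step 4: x=[4.0993 9.1463 16.7068] v=[0.3949 0.5753 -1.1555]
Step 5: x=[4.1483 9.2164 16.5656] v=[0.4897 0.7010 -1.4116]
Step 6: x=[4.2065 9.2979 16.4010] v=[0.5817 0.8151 -1.6465]
Step 7: x=[4.2735 9.3895 16.2153] v=[0.6702 0.9157 -1.8568]

Answer: 4.2735 9.3895 16.2153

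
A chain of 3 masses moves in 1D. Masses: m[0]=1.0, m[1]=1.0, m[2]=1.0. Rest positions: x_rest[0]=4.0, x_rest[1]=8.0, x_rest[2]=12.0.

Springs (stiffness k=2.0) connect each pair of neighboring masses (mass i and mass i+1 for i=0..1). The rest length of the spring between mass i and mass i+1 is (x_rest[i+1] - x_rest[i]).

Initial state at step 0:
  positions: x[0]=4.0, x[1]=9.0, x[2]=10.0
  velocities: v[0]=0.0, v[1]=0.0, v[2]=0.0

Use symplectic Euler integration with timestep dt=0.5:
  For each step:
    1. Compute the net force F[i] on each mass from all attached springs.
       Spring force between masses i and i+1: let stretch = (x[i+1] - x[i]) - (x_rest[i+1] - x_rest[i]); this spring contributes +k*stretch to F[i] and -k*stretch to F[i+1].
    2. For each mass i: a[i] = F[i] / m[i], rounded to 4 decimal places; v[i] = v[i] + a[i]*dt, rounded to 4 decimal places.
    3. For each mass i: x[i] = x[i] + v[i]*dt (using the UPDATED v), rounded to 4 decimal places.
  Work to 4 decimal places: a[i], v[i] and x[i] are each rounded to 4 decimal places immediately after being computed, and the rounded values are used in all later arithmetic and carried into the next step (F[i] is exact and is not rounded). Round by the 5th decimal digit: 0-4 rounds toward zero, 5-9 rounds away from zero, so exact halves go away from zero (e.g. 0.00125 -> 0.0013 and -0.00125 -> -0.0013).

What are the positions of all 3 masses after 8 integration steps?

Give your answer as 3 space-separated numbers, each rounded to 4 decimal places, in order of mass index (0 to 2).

Answer: 4.5509 8.0157 10.4337

Derivation:
Step 0: x=[4.0000 9.0000 10.0000] v=[0.0000 0.0000 0.0000]
Step 1: x=[4.5000 7.0000 11.5000] v=[1.0000 -4.0000 3.0000]
Step 2: x=[4.2500 6.0000 12.7500] v=[-0.5000 -2.0000 2.5000]
Step 3: x=[2.8750 7.5000 12.6250] v=[-2.7500 3.0000 -0.2500]
Step 4: x=[1.8125 9.2500 11.9375] v=[-2.1250 3.5000 -1.3750]
Step 5: x=[2.4688 8.6250 11.9063] v=[1.3125 -1.2500 -0.0625]
Step 6: x=[4.2032 6.5626 12.2344] v=[3.4687 -4.1249 0.6562]
Step 7: x=[5.1173 6.1564 11.7266] v=[1.8281 -0.8125 -1.0156]
Step 8: x=[4.5509 8.0157 10.4337] v=[-1.1328 3.7186 -2.5858]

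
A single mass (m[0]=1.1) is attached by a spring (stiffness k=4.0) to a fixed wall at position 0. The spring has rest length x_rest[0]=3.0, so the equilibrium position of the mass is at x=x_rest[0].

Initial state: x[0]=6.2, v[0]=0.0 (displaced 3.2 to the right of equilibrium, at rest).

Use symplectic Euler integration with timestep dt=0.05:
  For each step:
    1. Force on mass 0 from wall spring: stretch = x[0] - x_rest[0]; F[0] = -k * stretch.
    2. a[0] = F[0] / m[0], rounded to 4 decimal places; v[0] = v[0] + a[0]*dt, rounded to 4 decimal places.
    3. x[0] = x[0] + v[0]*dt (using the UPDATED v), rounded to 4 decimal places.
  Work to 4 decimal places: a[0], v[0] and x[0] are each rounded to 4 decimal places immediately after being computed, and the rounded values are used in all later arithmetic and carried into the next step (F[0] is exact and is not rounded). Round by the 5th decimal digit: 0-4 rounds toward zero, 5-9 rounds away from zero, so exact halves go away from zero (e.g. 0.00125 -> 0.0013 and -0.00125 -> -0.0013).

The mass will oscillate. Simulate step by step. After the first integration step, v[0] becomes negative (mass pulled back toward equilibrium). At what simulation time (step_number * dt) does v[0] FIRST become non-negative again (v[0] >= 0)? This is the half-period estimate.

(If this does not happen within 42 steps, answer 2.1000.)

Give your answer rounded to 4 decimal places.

Answer: 1.6500

Derivation:
Step 0: x=[6.2000] v=[0.0000]
Step 1: x=[6.1709] v=[-0.5818]
Step 2: x=[6.1130] v=[-1.1583]
Step 3: x=[6.0268] v=[-1.7243]
Step 4: x=[5.9131] v=[-2.2746]
Step 5: x=[5.7729] v=[-2.8043]
Step 6: x=[5.6075] v=[-3.3085]
Step 7: x=[5.4184] v=[-3.7826]
Step 8: x=[5.2073] v=[-4.2223]
Step 9: x=[4.9761] v=[-4.6236]
Step 10: x=[4.7270] v=[-4.9829]
Step 11: x=[4.4622] v=[-5.2969]
Step 12: x=[4.1841] v=[-5.5628]
Step 13: x=[3.8952] v=[-5.7781]
Step 14: x=[3.5982] v=[-5.9409]
Step 15: x=[3.2957] v=[-6.0497]
Step 16: x=[2.9905] v=[-6.1035]
Step 17: x=[2.6854] v=[-6.1018]
Step 18: x=[2.3832] v=[-6.0446]
Step 19: x=[2.0866] v=[-5.9325]
Step 20: x=[1.7983] v=[-5.7664]
Step 21: x=[1.5209] v=[-5.5479]
Step 22: x=[1.2570] v=[-5.2790]
Step 23: x=[1.0089] v=[-4.9621]
Step 24: x=[0.7789] v=[-4.6001]
Step 25: x=[0.5691] v=[-4.1963]
Step 26: x=[0.3814] v=[-3.7543]
Step 27: x=[0.2175] v=[-3.2782]
Step 28: x=[0.0789] v=[-2.7723]
Step 29: x=[-0.0332] v=[-2.2412]
Step 30: x=[-0.1177] v=[-1.6897]
Step 31: x=[-0.1738] v=[-1.1228]
Step 32: x=[-0.2011] v=[-0.5457]
Step 33: x=[-0.1993] v=[0.0363]
First v>=0 after going negative at step 33, time=1.6500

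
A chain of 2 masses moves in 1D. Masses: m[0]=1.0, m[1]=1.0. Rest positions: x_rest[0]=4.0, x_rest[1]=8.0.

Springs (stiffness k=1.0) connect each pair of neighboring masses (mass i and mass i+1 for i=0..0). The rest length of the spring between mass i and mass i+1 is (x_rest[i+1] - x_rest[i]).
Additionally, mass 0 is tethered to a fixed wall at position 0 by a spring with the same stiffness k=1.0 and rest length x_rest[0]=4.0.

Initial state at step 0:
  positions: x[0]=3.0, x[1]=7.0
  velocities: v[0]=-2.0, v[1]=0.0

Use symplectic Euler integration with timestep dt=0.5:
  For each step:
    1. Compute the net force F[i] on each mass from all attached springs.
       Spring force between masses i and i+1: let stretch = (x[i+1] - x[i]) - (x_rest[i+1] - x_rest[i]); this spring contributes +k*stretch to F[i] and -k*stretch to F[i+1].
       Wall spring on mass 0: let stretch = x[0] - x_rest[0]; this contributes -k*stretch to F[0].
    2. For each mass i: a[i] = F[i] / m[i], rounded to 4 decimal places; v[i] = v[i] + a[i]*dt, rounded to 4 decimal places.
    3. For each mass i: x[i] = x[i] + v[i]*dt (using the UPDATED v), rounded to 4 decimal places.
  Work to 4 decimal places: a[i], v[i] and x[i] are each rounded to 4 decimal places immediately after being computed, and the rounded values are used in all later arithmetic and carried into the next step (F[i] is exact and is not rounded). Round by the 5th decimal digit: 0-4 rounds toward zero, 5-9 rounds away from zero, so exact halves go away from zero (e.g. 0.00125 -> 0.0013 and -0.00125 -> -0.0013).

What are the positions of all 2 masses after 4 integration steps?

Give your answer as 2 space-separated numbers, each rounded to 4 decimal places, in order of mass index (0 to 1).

Answer: 3.4493 6.1406

Derivation:
Step 0: x=[3.0000 7.0000] v=[-2.0000 0.0000]
Step 1: x=[2.2500 7.0000] v=[-1.5000 0.0000]
Step 2: x=[2.1250 6.8125] v=[-0.2500 -0.3750]
Step 3: x=[2.6407 6.4531] v=[1.0313 -0.7188]
Step 4: x=[3.4493 6.1406] v=[1.6172 -0.6250]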